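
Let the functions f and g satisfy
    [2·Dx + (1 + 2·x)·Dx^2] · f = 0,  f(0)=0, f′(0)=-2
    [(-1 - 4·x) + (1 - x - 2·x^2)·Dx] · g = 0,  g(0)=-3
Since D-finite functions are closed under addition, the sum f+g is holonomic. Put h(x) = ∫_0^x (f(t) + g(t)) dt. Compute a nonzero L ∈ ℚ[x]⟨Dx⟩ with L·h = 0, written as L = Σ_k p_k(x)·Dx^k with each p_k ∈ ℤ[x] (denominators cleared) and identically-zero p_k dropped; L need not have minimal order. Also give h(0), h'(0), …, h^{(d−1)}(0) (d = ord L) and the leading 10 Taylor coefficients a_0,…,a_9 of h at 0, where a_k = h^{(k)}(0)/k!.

L = (-54 - 228·x - 432·x^2 - 288·x^3 - 192·x^4)·Dx^2 + (-11 - 124·x - 464·x^2 - 704·x^3 - 592·x^4 - 320·x^5)·Dx^3 + (4 + 19·x + 17·x^2 - 42·x^3 - 116·x^4 - 136·x^5 - 64·x^6)·Dx^4  (order 4).
h: a_k = 0, -3, -5/2, -7/3, -53/12, -29/5, -347/30, -355/21, -1913/56, -481/9, …
ICs: h(0) = 0, h′(0) = -3, h′′(0) = -5, h′′′(0) = -14.

f: a_k = 0, -2, 2, -8/3, 4, -32/5, 32/3, -128/7, 32, -512/9, …
g: a_k = -3, -3, -9, -15, -33, -63, -129, -255, -513, -1023, …
h₀=f+g: left-lcm gives L₀, ord ≤ 3.
h=∫h₀ ⇒ L = L₀·Dx.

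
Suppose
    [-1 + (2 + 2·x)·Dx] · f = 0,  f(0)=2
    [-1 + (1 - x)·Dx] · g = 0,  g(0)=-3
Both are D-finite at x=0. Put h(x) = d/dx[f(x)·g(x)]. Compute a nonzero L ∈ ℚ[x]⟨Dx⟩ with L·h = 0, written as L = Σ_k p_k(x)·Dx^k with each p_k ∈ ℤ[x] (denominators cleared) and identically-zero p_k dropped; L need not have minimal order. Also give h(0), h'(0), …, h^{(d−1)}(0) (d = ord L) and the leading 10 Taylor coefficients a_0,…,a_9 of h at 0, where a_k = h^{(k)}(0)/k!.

f: a_k = 2, 1, -1/4, 1/8, -5/64, 7/128, -21/512, 33/1024, -429/16384, 715/32768, …
g: a_k = -3, -3, -3, -3, -3, -3, -3, -3, -3, -3, …
L₀ := L_f ⊗_s L_g (sym. prod.), ord ≤ 1.
h₀' ⇒ L via d/dx closure of L₀.
L = (11 + 18·x + 3·x^2) + (-6 - 2·x + 6·x^2 + 2·x^3)·Dx  (order 1).
h: a_k = -9, -33/2, -207/8, -537/16, -5475/128, -12951/256, -61131/1024, -138441/2048, -2511243/32768, -5544075/65536, …
ICs: h(0) = -9.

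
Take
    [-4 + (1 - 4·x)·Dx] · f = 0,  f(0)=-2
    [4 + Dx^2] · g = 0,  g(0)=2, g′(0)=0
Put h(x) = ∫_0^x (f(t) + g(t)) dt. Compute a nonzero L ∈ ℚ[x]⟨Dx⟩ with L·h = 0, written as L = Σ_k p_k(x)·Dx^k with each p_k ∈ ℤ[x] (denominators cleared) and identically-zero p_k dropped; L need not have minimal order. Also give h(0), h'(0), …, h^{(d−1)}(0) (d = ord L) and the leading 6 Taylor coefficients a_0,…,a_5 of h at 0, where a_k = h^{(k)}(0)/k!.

L = (400 - 128·x + 256·x^2)·Dx + (-36 + 176·x - 192·x^2 + 256·x^3)·Dx^2 + (100 - 32·x + 64·x^2)·Dx^3 + (-9 + 44·x - 48·x^2 + 64·x^3)·Dx^4  (order 4).
h: a_k = 0, 0, -4, -12, -32, -1532/15, …
ICs: h(0) = 0, h′(0) = 0, h′′(0) = -8, h′′′(0) = -72.

f: a_k = -2, -8, -32, -128, -512, -2048, …
g: a_k = 2, 0, -4, 0, 4/3, 0, …
h₀=f+g: left-lcm gives L₀, ord ≤ 3.
h=∫₀ˣh₀: take L = L₀·Dx.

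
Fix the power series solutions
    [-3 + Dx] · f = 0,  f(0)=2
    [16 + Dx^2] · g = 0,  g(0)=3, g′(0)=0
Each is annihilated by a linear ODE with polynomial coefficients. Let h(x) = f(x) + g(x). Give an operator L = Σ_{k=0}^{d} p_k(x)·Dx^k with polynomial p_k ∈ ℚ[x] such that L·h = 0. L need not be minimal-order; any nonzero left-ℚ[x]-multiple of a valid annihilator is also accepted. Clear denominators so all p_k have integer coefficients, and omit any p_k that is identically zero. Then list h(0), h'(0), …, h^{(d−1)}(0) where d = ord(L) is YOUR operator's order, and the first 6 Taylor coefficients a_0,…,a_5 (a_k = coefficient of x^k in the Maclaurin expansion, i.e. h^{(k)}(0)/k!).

f: a_k = 2, 6, 9, 9, 27/4, 81/20, …
g: a_k = 3, 0, -24, 0, 32, 0, …
L₀ := lclm(L_f,L_g); ord L₀ ≤ 1+2.
L = -48 + 16·Dx - 3·Dx^2 + Dx^3  (order 3).
h: a_k = 5, 6, -15, 9, 155/4, 81/20, …
ICs: h(0) = 5, h′(0) = 6, h′′(0) = -30.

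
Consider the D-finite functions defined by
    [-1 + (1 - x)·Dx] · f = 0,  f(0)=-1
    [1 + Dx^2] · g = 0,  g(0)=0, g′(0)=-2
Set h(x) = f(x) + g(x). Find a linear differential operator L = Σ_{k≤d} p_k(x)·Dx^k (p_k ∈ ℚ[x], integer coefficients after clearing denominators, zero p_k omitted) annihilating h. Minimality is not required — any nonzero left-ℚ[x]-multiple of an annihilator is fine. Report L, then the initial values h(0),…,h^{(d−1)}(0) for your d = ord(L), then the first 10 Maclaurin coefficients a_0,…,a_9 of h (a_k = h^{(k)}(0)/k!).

f: a_k = -1, -1, -1, -1, -1, -1, -1, -1, -1, -1, …
g: a_k = 0, -2, 0, 1/3, 0, -1/60, 0, 1/2520, 0, -1/181440, …
L₀ := lclm(L_f,L_g); ord L₀ ≤ 1+2.
L = (7 - 2·x + x^2) + (-3 + 5·x - 3·x^2 + x^3)·Dx + (7 - 2·x + x^2)·Dx^2 + (-3 + 5·x - 3·x^2 + x^3)·Dx^3  (order 3).
h: a_k = -1, -3, -1, -2/3, -1, -61/60, -1, -2519/2520, -1, -181441/181440, …
ICs: h(0) = -1, h′(0) = -3, h′′(0) = -2.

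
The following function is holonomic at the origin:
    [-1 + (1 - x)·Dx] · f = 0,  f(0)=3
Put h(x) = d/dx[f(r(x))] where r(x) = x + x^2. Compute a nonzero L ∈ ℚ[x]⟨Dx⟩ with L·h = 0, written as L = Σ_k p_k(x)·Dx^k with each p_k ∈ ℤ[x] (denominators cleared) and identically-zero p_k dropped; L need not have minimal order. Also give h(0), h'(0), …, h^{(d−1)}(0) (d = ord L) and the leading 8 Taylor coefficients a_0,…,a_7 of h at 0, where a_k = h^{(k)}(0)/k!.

f: a_k = 3, 3, 3, 3, 3, 3, 3, 3, …
h₀=f(r): pull back L_f along r ⇒ L₀.
Differentiate: ansatz ord ≤ ord L₀ ⇒ L.
L = (4 + 6·x + 6·x^2) + (-1 - x + 3·x^2 + 2·x^3)·Dx  (order 1).
h: a_k = 3, 12, 27, 60, 120, 234, 441, 816, …
ICs: h(0) = 3.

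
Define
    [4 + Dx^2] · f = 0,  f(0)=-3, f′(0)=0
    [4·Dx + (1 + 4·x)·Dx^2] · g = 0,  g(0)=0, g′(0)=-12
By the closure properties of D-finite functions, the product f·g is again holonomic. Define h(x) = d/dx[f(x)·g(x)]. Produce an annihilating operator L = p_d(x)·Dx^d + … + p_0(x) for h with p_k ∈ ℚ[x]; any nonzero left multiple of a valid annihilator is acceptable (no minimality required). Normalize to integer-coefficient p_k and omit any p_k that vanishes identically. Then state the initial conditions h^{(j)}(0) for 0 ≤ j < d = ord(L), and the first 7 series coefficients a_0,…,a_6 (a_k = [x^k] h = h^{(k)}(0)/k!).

L = (-832 - 992·x - 5568·x^2 - 12288·x^3 - 2048·x^4 + 24576·x^5 + 16384·x^6) + (-264 - 1568·x - 2560·x^2 + 10240·x^4 + 8192·x^5)·Dx + (-220 - 368·x - 1760·x^2 - 3072·x^3 + 2048·x^4 + 12288·x^5 + 8192·x^6)·Dx^2 + (-66 - 392·x - 640·x^2 + 2560·x^4 + 2048·x^5)·Dx^3 + (-3 - 30·x - 92·x^2 + 640·x^4 + 1536·x^5 + 1024·x^6)·Dx^4  (order 4).
h: a_k = 36, -144, 360, -1728, 7416, -30240, 612624/5, …
ICs: h(0) = 36, h′(0) = -144, h′′(0) = 720, h′′′(0) = -10368.

f: a_k = -3, 0, 6, 0, -2, 0, 4/15, …
g: a_k = 0, -12, 24, -64, 192, -3072/5, 2048, …
f·g: L₀ = L_f ⊗_s L_g, ord ≤ 2·2.
h=h₀': d/dx-closure on L₀ ⇒ L.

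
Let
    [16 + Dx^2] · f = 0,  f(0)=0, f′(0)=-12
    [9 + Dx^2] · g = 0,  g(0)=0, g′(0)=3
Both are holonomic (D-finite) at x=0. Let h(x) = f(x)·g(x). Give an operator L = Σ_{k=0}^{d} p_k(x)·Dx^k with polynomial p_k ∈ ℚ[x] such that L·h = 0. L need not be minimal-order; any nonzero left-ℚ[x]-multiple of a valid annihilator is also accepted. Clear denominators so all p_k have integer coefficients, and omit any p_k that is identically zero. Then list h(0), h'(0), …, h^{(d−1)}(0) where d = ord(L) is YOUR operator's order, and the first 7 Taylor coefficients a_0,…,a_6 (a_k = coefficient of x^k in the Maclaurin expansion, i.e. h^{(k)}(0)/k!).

f: a_k = 0, -12, 0, 32, 0, -128/5, 0, …
g: a_k = 0, 3, 0, -9/2, 0, 81/40, 0, …
h₀=f·g: eliminate ⇒ L₀, order ≤ 2·2.
L = 49 + 50·Dx^2 + Dx^4  (order 4).
h: a_k = 0, 0, -36, 0, 150, 0, -2451/10, …
ICs: h(0) = 0, h′(0) = 0, h′′(0) = -72, h′′′(0) = 0.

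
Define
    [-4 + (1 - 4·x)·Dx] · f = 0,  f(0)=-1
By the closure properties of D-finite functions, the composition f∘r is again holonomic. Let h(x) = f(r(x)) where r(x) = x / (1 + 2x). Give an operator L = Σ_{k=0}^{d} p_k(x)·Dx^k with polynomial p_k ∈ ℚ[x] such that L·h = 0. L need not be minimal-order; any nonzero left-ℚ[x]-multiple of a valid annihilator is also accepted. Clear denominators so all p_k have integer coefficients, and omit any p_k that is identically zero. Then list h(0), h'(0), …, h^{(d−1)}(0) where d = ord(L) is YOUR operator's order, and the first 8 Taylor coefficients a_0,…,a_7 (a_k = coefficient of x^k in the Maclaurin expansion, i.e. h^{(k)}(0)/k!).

f: a_k = -1, -4, -16, -64, -256, -1024, -4096, -16384, …
Substitute x→r, Dx→(1/r')Dx; clear ⇒ L₀.
L = 4 + (-1 + 4·x^2)·Dx  (order 1).
h: a_k = -1, -4, -8, -16, -32, -64, -128, -256, …
ICs: h(0) = -1.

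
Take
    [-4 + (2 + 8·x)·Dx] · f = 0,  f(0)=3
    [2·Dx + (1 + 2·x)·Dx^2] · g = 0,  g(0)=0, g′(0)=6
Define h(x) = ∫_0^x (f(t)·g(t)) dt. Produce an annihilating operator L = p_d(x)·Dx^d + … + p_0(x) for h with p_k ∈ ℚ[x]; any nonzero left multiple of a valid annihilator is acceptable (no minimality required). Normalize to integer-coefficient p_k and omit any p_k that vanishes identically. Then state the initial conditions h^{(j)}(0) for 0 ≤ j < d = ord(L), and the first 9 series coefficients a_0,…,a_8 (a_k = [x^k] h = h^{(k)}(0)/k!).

L = (8 + 8·x)·Dx + (-2 - 8·x)·Dx^2 + (1 + 10·x + 32·x^2 + 32·x^3)·Dx^3  (order 3).
h: a_k = 0, 0, 9, 6, -12, 24, -262/5, 4356/35, -11124/35, …
ICs: h(0) = 0, h′(0) = 0, h′′(0) = 18.

f: a_k = 3, 6, -6, 12, -30, 84, -252, 792, -2574, …
g: a_k = 0, 6, -6, 8, -12, 96/5, -32, 384/7, -96, …
h₀=f·g: eliminate ⇒ L₀, order ≤ 1·2.
h=∫h₀ ⇒ L = L₀·Dx.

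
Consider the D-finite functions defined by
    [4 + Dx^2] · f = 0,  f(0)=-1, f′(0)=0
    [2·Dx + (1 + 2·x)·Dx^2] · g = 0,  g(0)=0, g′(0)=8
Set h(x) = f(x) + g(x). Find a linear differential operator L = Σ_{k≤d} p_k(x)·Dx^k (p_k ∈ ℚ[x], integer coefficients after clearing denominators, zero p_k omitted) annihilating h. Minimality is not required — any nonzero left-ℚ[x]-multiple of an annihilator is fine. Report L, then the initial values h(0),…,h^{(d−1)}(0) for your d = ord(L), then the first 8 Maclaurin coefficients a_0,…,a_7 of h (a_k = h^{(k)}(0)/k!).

f: a_k = -1, 0, 2, 0, -2/3, 0, 4/45, 0, …
g: a_k = 0, 8, -8, 32/3, -16, 128/5, -128/3, 512/7, …
Sum ⇒ L₀ = lclm(L_f,L_g) in ℚ(x)⟨Dx⟩.
L = (56 + 32·x + 32·x^2)·Dx + (12 + 40·x + 48·x^2 + 32·x^3)·Dx^2 + (14 + 8·x + 8·x^2)·Dx^3 + (3 + 10·x + 12·x^2 + 8·x^3)·Dx^4  (order 4).
h: a_k = -1, 8, -6, 32/3, -50/3, 128/5, -1916/45, 512/7, …
ICs: h(0) = -1, h′(0) = 8, h′′(0) = -12, h′′′(0) = 64.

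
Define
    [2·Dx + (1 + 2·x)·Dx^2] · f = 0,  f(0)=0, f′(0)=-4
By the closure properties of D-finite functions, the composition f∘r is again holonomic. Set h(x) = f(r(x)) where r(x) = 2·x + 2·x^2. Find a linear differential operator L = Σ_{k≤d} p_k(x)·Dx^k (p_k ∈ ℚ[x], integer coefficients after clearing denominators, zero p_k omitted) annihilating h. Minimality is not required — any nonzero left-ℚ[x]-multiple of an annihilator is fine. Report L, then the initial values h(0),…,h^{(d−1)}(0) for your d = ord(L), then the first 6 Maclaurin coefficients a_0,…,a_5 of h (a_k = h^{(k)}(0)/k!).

f: a_k = 0, -4, 4, -16/3, 8, -64/5, …
h₀=f(r): pull back L_f along r ⇒ L₀.
L = 2·Dx + (1 + 2·x)·Dx^2  (order 2).
h: a_k = 0, -8, 8, -32/3, 16, -128/5, …
ICs: h(0) = 0, h′(0) = -8.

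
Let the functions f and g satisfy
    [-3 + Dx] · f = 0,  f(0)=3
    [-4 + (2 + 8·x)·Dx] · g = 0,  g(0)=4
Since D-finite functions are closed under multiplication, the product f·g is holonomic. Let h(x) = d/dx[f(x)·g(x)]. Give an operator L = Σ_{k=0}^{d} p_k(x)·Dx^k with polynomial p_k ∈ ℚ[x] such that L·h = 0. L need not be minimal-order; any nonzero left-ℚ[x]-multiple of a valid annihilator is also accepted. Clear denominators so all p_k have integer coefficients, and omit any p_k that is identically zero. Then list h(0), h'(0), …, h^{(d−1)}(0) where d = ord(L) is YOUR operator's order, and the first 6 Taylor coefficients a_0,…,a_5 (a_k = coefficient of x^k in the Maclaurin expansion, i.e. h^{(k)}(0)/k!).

f: a_k = 3, 9, 27/2, 27/2, 81/8, 243/40, …
g: a_k = 4, 8, -8, 16, -40, 112, …
f·g: L₀ = L_f ⊗_s L_g, ord ≤ 1·1.
Derive L from L₀ (diff closure).
L = (17 + 120·x + 144·x^2) + (-5 - 32·x - 48·x^2)·Dx  (order 1).
h: a_k = 60, 204, 414, 258, 1893/2, -4131/2, …
ICs: h(0) = 60.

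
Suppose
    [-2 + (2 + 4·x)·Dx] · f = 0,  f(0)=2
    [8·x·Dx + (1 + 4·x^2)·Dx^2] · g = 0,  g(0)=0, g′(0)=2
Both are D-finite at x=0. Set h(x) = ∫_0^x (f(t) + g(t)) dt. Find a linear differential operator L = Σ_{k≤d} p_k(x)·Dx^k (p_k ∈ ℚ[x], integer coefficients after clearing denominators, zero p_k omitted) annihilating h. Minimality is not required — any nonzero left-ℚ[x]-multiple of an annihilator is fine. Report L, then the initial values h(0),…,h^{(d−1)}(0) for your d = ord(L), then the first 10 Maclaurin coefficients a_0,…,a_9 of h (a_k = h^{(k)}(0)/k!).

f: a_k = 2, 2, -1, 1, -5/4, 7/4, -21/8, 33/8, -429/64, 715/64, …
g: a_k = 0, 2, 0, -8/3, 0, 32/5, 0, -128/7, 0, 512/9, …
L₀ := lclm(L_f,L_g); ord L₀ ≤ 1+2.
h=∫₀ˣh₀: take L = L₀·Dx.
L = (-8 - 40·x + 96·x^2 + 96·x^3)·Dx^2 + (-11 - 32·x + 40·x^2 + 384·x^3 + 336·x^4)·Dx^3 + (-1 + 6·x + 24·x^2 + 48·x^3 + 112·x^4 + 96·x^5)·Dx^4  (order 4).
h: a_k = 0, 2, 2, -1/3, -5/12, -1/4, 163/120, -3/8, -793/448, -143/192, …
ICs: h(0) = 0, h′(0) = 2, h′′(0) = 4, h′′′(0) = -2.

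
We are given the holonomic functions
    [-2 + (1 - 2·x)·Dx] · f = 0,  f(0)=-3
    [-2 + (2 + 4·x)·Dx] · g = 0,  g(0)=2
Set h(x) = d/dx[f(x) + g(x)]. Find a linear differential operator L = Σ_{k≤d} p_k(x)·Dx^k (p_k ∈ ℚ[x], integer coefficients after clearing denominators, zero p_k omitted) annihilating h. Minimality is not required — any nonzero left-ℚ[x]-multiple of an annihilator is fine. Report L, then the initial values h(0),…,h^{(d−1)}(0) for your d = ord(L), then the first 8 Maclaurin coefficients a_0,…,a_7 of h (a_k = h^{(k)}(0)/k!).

L = (-36 - 24·x) + (-21 - 108·x - 84·x^2)·Dx + (5 + 6·x - 20·x^2 - 24·x^3)·Dx^2  (order 2).
h: a_k = -4, -26, -69, -197, -1885/4, -4671/4, -21273/8, -49581/8, …
ICs: h(0) = -4, h′(0) = -26.

f: a_k = -3, -6, -12, -24, -48, -96, -192, -384, …
g: a_k = 2, 2, -1, 1, -5/4, 7/4, -21/8, 33/8, …
f+g: L₀ = lclm(L_f,L_g), ord ≤ 1+1.
h₀' ⇒ L via d/dx closure of L₀.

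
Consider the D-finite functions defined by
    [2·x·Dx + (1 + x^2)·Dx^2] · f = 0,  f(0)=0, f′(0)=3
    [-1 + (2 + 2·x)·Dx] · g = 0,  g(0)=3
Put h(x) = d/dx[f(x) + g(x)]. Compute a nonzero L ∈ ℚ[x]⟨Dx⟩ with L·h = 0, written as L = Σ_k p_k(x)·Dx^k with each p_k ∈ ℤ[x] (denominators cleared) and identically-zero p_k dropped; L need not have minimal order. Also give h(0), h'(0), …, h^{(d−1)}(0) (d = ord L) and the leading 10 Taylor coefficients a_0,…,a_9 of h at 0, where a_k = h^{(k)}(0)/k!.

L = (-4 - 10·x + 12·x^2 + 6·x^3) + (-11 - 16·x + 10·x^2 + 48·x^3 + 21·x^4)·Dx + (-2 + 6·x + 12·x^2 + 12·x^3 + 14·x^4 + 6·x^5)·Dx^2  (order 2).
h: a_k = 9/2, -3/4, -39/16, -15/32, 873/256, -189/512, -5451/2048, -1287/4096, 215913/65536, -36465/131072, …
ICs: h(0) = 9/2, h′(0) = -3/4.

f: a_k = 0, 3, 0, -1, 0, 3/5, 0, -3/7, 0, 1/3, …
g: a_k = 3, 3/2, -3/8, 3/16, -15/128, 21/256, -63/1024, 99/2048, -1287/32768, 2145/65536, …
f+g: L₀ = lclm(L_f,L_g), ord ≤ 2+1.
h=h₀': d/dx-closure on L₀ ⇒ L.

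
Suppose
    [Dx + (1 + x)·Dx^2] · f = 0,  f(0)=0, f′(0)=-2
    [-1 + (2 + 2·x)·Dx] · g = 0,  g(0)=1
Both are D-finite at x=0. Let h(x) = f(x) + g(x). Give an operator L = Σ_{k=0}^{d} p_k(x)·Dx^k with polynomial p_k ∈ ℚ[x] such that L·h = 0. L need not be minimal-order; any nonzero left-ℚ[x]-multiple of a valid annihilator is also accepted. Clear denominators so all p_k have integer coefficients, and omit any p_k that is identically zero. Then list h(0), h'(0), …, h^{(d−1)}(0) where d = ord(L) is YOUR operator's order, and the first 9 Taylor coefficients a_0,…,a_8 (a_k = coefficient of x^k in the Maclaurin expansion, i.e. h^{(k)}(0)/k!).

f: a_k = 0, -2, 1, -2/3, 1/2, -2/5, 1/3, -2/7, 1/4, …
g: a_k = 1, 1/2, -1/8, 1/16, -5/128, 7/256, -21/1024, 33/2048, -429/32768, …
Weyl lclm of L_f,L_g ⇒ L₀ (ord ≤ 3).
L = Dx + (5 + 5·x)·Dx^2 + (2 + 4·x + 2·x^2)·Dx^3  (order 3).
h: a_k = 1, -3/2, 7/8, -29/48, 59/128, -477/1280, 961/3072, -3865/14336, 7763/32768, …
ICs: h(0) = 1, h′(0) = -3/2, h′′(0) = 7/4.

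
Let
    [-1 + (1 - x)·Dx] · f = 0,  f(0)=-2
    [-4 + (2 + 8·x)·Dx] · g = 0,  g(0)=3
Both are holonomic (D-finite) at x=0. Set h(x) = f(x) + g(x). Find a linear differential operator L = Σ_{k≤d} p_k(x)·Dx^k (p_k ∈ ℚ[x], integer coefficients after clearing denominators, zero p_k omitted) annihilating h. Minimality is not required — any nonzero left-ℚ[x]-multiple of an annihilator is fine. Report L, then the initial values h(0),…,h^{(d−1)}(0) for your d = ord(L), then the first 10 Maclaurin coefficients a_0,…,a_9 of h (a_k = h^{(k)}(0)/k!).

L = (-8 - 12·x) + (6 + 8·x + 36·x^2)·Dx + (1 - 3·x - 22·x^2 + 24·x^3)·Dx^2  (order 2).
h: a_k = 1, 4, -8, 10, -32, 82, -254, 790, -2576, 8578, …
ICs: h(0) = 1, h′(0) = 4.

f: a_k = -2, -2, -2, -2, -2, -2, -2, -2, -2, -2, …
g: a_k = 3, 6, -6, 12, -30, 84, -252, 792, -2574, 8580, …
h₀=f+g: left-lcm gives L₀, ord ≤ 2.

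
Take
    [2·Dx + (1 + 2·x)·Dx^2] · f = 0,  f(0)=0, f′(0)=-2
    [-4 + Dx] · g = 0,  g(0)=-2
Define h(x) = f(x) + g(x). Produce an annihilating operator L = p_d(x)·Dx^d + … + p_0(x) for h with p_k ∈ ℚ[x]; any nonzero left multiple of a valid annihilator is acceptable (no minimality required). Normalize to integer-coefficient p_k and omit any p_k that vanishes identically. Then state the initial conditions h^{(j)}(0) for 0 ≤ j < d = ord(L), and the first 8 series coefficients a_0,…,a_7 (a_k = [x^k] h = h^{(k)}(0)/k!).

f: a_k = 0, -2, 2, -8/3, 4, -32/5, 32/3, -128/7, …
g: a_k = -2, -8, -16, -64/3, -64/3, -256/15, -512/45, -2048/315, …
L₀ := lclm(L_f,L_g); ord L₀ ≤ 2+1.
L = (-32 - 32·x)·Dx + (-4 - 32·x - 32·x^2)·Dx^2 + (3 + 10·x + 8·x^2)·Dx^3  (order 3).
h: a_k = -2, -10, -14, -24, -52/3, -352/15, -32/45, -7808/315, …
ICs: h(0) = -2, h′(0) = -10, h′′(0) = -28.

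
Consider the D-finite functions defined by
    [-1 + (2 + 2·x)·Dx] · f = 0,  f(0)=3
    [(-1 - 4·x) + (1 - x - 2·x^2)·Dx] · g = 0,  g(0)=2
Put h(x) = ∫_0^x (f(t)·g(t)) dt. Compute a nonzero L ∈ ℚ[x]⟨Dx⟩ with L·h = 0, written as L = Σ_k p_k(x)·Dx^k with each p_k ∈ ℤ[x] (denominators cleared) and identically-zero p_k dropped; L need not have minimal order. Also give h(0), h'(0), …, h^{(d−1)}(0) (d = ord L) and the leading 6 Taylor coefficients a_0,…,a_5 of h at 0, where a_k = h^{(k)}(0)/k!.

f: a_k = 3, 3/2, -3/8, 3/16, -15/128, 21/256, …
g: a_k = 2, 2, 6, 10, 22, 42, …
f·g: L₀ = L_f ⊗_s L_g, ord ≤ 1·1.
h=∫h₀ ⇒ L = L₀·Dx.
L = (3 + 6·x)·Dx + (-2 + 2·x + 4·x^2)·Dx^2  (order 2).
h: a_k = 0, 6, 9/2, 27/4, 309/32, 5049/320, …
ICs: h(0) = 0, h′(0) = 6.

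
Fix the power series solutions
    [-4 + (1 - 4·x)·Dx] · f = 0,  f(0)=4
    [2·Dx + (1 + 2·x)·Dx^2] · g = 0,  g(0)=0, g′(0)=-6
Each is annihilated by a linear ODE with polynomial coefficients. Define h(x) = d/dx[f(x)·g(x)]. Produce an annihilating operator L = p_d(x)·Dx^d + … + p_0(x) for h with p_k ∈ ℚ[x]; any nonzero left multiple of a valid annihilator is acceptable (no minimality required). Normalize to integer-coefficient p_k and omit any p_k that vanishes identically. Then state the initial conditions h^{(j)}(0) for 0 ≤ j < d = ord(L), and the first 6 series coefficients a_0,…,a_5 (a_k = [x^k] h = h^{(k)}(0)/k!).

L = 32 + (8 + 40·x)·Dx + (-1 + 2·x + 8·x^2)·Dx^2  (order 2).
h: a_k = -24, -144, -960, -4928, -25024, -596736/5, …
ICs: h(0) = -24, h′(0) = -144.

f: a_k = 4, 16, 64, 256, 1024, 4096, …
g: a_k = 0, -6, 6, -8, 12, -96/5, …
L₀ := L_f ⊗_s L_g (sym. prod.), ord ≤ 2.
Derive L from L₀ (diff closure).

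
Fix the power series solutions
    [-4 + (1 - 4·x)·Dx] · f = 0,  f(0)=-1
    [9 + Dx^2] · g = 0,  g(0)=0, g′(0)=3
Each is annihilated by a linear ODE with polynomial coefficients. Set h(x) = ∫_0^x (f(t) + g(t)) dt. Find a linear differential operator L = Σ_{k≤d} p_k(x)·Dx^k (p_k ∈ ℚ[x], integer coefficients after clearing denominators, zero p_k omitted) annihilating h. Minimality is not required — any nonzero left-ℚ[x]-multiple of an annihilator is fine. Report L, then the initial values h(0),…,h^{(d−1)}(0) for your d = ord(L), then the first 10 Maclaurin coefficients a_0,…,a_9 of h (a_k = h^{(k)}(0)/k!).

f: a_k = -1, -4, -16, -64, -256, -1024, -4096, -16384, -65536, -262144, …
g: a_k = 0, 3, 0, -9/2, 0, 81/40, 0, -243/560, 0, 243/4480, …
L₀ := lclm(L_f,L_g); ord L₀ ≤ 1+2.
h=∫₀ˣh₀: take L = L₀·Dx.
L = (3780 - 2592·x + 5184·x^2)·Dx + (-369 + 2124·x - 3888·x^2 + 5184·x^3)·Dx^2 + (420 - 288·x + 576·x^2)·Dx^3 + (-41 + 236·x - 432·x^2 + 576·x^3)·Dx^4  (order 4).
h: a_k = 0, -1, -1/2, -16/3, -137/8, -256/5, -40879/240, -4096/7, -9175283/4480, -65536/9, …
ICs: h(0) = 0, h′(0) = -1, h′′(0) = -1, h′′′(0) = -32.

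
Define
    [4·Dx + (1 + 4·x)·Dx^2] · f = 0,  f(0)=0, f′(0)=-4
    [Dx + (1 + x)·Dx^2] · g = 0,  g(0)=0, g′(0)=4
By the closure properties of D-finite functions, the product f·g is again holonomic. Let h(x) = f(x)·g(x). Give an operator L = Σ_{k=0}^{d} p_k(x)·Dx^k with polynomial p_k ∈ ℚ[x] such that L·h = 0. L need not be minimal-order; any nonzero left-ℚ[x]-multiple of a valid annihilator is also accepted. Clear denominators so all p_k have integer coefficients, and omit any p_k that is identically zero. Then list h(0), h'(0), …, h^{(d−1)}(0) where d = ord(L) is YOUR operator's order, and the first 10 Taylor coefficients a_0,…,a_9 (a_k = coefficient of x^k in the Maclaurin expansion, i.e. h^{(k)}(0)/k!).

f: a_k = 0, -4, 8, -64/3, 64, -1024/5, 2048/3, -16384/7, 8192, -262144/9, …
g: a_k = 0, 4, -2, 4/3, -1, 4/5, -2/3, 4/7, -1/2, 4/9, …
f·g: L₀ = L_f ⊗_s L_g, ord ≤ 2·2.
L = (136 + 320·x + 256·x^2)·Dx + (290 + 1464·x + 2400·x^2 + 1280·x^3)·Dx^2 + (92 + 740·x + 1992·x^2 + 2240·x^3 + 896·x^4)·Dx^3 + (5 + 58·x + 245·x^2 + 464·x^3 + 400·x^4 + 128·x^5)·Dx^4  (order 4).
h: a_k = 0, 0, -16, 40, -320/3, 940/3, -44408/45, 3256, -388128/35, 2434078/63, …
ICs: h(0) = 0, h′(0) = 0, h′′(0) = -32, h′′′(0) = 240.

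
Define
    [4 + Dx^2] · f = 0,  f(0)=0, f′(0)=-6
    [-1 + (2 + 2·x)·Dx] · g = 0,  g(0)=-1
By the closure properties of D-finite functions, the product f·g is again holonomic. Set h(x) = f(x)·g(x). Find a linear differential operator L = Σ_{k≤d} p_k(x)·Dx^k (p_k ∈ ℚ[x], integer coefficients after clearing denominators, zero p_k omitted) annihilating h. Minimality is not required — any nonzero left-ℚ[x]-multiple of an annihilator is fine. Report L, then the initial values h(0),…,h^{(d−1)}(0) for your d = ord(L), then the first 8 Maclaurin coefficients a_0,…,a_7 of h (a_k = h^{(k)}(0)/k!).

f: a_k = 0, -6, 0, 4, 0, -4/5, 0, 8/105, …
g: a_k = -1, -1/2, 1/8, -1/16, 5/128, -7/256, 21/1024, -33/2048, …
f·g: L₀ = L_f ⊗_s L_g, ord ≤ 2·1.
L = (19 + 32·x + 16·x^2) + (-4 - 4·x)·Dx + (4 + 8·x + 4·x^2)·Dx^2  (order 2).
h: a_k = 0, 6, 3, -19/4, -13/8, 341/320, 201/640, -7687/53760, …
ICs: h(0) = 0, h′(0) = 6.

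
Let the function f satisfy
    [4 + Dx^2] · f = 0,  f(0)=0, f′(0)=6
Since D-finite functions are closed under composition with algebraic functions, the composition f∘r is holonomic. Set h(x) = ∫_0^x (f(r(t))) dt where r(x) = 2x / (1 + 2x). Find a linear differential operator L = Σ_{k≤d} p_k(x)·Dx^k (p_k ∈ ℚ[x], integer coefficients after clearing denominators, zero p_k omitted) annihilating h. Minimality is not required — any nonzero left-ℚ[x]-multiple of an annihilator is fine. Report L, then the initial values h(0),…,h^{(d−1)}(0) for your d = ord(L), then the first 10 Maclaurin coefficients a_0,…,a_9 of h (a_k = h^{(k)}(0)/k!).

L = 16·Dx + (4 + 24·x + 48·x^2 + 32·x^3)·Dx^2 + (1 + 8·x + 24·x^2 + 32·x^3 + 16·x^4)·Dx^3  (order 3).
h: a_k = 0, 0, 6, -8, 4, 96/5, -1376/15, 1920/7, -70688/105, 194048/135, …
ICs: h(0) = 0, h′(0) = 0, h′′(0) = 12.

f: a_k = 0, 6, 0, -4, 0, 4/5, 0, -8/105, 0, 4/945, …
Change of var in L_f (x↦r) gives L₀.
Integrate: L := L₀·Dx.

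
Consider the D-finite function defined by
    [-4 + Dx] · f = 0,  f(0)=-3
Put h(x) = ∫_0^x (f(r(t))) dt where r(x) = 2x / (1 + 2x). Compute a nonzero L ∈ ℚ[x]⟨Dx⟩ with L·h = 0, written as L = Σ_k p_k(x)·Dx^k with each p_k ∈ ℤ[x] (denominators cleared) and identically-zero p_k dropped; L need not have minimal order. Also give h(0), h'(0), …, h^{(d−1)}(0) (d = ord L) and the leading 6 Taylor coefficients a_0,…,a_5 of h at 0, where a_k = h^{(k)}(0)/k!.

f: a_k = -3, -12, -24, -32, -32, -128/5, …
f∘r: x↦r, Dx↦Dx/r' in L_f ⇒ L₀.
h=∫₀ˣh₀: take L = L₀·Dx.
L = -8·Dx + (1 + 4·x + 4·x^2)·Dx^2  (order 2).
h: a_k = 0, -3, -12, -16, 8, 64/5, …
ICs: h(0) = 0, h′(0) = -3.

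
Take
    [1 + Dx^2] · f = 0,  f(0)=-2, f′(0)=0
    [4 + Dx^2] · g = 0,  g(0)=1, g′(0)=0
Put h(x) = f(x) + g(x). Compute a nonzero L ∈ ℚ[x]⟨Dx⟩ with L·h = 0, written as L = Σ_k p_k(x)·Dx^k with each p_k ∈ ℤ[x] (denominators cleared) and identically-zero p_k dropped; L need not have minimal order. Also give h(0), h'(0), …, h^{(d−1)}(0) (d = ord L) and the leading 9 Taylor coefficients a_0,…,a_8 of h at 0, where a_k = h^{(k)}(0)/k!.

f: a_k = -2, 0, 1, 0, -1/12, 0, 1/360, 0, -1/20160, …
g: a_k = 1, 0, -2, 0, 2/3, 0, -4/45, 0, 2/315, …
f+g: L₀ = lclm(L_f,L_g), ord ≤ 2+2.
L = 4 + 5·Dx^2 + Dx^4  (order 4).
h: a_k = -1, 0, -1, 0, 7/12, 0, -31/360, 0, 127/20160, …
ICs: h(0) = -1, h′(0) = 0, h′′(0) = -2, h′′′(0) = 0.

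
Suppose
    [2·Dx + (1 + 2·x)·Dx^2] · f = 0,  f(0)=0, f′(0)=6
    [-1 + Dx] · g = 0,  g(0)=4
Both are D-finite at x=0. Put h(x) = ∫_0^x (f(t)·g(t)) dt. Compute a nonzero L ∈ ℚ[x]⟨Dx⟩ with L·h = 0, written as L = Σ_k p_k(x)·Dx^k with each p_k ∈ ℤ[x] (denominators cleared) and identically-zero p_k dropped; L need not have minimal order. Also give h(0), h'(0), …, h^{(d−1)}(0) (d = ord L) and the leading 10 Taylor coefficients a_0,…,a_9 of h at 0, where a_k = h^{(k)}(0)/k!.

L = (-1 + 2·x)·Dx - 4·x·Dx^2 + (1 + 2·x)·Dx^3  (order 3).
h: a_k = 0, 0, 12, 0, 5, -24/5, 209/30, -212/21, 25829/1680, -3263/135, …
ICs: h(0) = 0, h′(0) = 0, h′′(0) = 24.

f: a_k = 0, 6, -6, 8, -12, 96/5, -32, 384/7, -96, 512/3, …
g: a_k = 4, 4, 2, 2/3, 1/6, 1/30, 1/180, 1/1260, 1/10080, 1/90720, …
L₀ := L_f ⊗_s L_g (sym. prod.), ord ≤ 2.
Integrate: L := L₀·Dx.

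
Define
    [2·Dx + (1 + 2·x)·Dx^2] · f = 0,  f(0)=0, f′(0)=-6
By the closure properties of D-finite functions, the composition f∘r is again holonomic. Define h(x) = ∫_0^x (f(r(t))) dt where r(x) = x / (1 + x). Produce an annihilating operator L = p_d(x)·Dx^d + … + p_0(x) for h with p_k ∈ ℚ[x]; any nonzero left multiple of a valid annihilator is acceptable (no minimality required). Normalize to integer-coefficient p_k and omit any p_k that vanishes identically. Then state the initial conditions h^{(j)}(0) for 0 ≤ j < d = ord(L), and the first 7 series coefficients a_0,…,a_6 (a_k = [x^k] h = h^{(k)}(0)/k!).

L = (4 + 6·x)·Dx^2 + (1 + 4·x + 3·x^2)·Dx^3  (order 3).
h: a_k = 0, 0, -3, 4, -13/2, 12, -121/5, …
ICs: h(0) = 0, h′(0) = 0, h′′(0) = -6.

f: a_k = 0, -6, 6, -8, 12, -96/5, 32, …
Substitute x→r, Dx→(1/r')Dx; clear ⇒ L₀.
∫: right-multiply L₀ by Dx.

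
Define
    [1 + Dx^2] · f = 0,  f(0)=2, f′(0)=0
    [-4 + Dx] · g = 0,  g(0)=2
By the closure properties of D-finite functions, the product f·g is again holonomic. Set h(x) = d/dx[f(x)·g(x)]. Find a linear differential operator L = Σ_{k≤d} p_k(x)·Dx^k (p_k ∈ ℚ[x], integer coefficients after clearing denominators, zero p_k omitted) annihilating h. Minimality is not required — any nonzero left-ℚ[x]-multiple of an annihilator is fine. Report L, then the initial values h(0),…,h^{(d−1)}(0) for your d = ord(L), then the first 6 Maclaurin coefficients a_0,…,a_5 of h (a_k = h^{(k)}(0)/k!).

L = 17 - 8·Dx + Dx^2  (order 2).
h: a_k = 16, 60, 104, 322/3, 202/3, 33/2, …
ICs: h(0) = 16, h′(0) = 60.

f: a_k = 2, 0, -1, 0, 1/12, 0, …
g: a_k = 2, 8, 16, 64/3, 64/3, 256/15, …
Product ⇒ symmetric product L₀, ord ≤ 2.
Differentiate: ansatz ord ≤ ord L₀ ⇒ L.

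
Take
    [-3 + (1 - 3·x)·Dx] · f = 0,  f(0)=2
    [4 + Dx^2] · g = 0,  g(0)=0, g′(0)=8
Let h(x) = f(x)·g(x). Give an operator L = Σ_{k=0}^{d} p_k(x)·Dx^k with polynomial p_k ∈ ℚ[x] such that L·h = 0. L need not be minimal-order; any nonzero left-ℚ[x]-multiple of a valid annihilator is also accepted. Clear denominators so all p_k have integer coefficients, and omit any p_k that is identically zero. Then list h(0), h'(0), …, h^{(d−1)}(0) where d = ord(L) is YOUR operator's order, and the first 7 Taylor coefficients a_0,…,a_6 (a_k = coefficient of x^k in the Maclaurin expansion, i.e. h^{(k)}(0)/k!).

f: a_k = 2, 6, 18, 54, 162, 486, 1458, …
g: a_k = 0, 8, 0, -16/3, 0, 16/15, 0, …
Sym-product of L_f,L_g gives L₀ (≤ ord 2).
L = (-4 + 12·x) + 6·Dx + (-1 + 3·x)·Dx^2  (order 2).
h: a_k = 0, 16, 48, 400/3, 400, 18032/15, 18032/5, …
ICs: h(0) = 0, h′(0) = 16.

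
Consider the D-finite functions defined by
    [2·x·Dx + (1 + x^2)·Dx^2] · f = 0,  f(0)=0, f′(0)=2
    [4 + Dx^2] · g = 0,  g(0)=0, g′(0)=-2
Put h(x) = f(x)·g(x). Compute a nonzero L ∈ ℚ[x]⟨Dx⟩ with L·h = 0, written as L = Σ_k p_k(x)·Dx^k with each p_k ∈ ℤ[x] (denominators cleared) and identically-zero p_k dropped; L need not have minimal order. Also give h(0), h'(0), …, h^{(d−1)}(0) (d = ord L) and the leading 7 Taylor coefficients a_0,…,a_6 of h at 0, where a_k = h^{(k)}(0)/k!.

f: a_k = 0, 2, 0, -2/3, 0, 2/5, 0, …
g: a_k = 0, -2, 0, 4/3, 0, -4/15, 0, …
L₀ := L_f ⊗_s L_g (sym. prod.), ord ≤ 4.
L = (160 + 464·x^2 + 464·x^4 + 256·x^6 + 64·x^8) + (96·x + 224·x^3 + 192·x^5 + 64·x^7)·Dx + (60 + 188·x^2 + 216·x^4 + 128·x^6 + 32·x^8)·Dx^2 + (24·x + 56·x^3 + 48·x^5 + 16·x^7)·Dx^3 + (5 + 18·x^2 + 25·x^4 + 16·x^6 + 4·x^8)·Dx^4  (order 4).
h: a_k = 0, 0, -4, 0, 4, 0, -20/9, …
ICs: h(0) = 0, h′(0) = 0, h′′(0) = -8, h′′′(0) = 0.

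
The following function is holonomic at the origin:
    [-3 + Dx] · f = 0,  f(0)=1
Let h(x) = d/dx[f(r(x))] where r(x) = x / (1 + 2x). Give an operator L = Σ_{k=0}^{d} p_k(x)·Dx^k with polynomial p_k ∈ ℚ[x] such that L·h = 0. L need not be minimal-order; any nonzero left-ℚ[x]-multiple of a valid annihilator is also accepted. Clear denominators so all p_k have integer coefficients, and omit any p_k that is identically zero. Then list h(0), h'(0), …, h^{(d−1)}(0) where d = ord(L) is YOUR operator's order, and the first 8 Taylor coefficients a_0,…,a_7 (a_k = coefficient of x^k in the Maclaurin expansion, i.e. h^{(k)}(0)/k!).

L = (-1 - 8·x) + (-1 - 4·x - 4·x^2)·Dx  (order 1).
h: a_k = 3, -3, -9/2, 51/2, -519/8, 4743/40, -12441/80, 45417/560, …
ICs: h(0) = 3.

f: a_k = 1, 3, 9/2, 9/2, 27/8, 81/40, 81/80, 243/560, …
h₀=f(r): pull back L_f along r ⇒ L₀.
h=h₀': d/dx-closure on L₀ ⇒ L.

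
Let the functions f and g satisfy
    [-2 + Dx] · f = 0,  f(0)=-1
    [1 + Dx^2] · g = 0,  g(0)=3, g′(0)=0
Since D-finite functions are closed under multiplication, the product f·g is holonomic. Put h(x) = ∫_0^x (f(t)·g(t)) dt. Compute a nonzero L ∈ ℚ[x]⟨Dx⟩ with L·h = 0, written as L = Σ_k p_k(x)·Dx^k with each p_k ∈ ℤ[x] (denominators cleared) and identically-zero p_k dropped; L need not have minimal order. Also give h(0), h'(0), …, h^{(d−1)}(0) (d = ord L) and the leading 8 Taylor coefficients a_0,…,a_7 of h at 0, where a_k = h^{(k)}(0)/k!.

L = 5·Dx - 4·Dx^2 + Dx^3  (order 3).
h: a_k = 0, -3, -3, -3/2, -1/4, 7/40, 19/120, 39/560, …
ICs: h(0) = 0, h′(0) = -3, h′′(0) = -6.

f: a_k = -1, -2, -2, -4/3, -2/3, -4/15, -4/45, -8/315, …
g: a_k = 3, 0, -3/2, 0, 1/8, 0, -1/240, 0, …
h₀=f·g: eliminate ⇒ L₀, order ≤ 1·2.
∫: right-multiply L₀ by Dx.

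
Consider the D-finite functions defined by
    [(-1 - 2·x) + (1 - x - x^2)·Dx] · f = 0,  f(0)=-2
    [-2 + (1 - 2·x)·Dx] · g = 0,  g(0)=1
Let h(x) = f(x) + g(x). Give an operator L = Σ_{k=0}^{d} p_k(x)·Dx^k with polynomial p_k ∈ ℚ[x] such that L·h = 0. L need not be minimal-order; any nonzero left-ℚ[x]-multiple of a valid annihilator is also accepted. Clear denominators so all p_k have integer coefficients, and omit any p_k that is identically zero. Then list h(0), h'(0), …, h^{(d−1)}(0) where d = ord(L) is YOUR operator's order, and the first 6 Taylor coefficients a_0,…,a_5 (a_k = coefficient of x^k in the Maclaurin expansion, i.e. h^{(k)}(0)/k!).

f: a_k = -2, -2, -4, -6, -10, -16, …
g: a_k = 1, 2, 4, 8, 16, 32, …
L₀ := lclm(L_f,L_g); ord L₀ ≤ 1+1.
L = (-12·x + 12·x^2 - 8·x^3) + (4 - 6·x - 6·x^2 + 16·x^3 - 16·x^4)·Dx + (-1 + 5·x - 9·x^2 + 6·x^3 + 2·x^4 - 4·x^5)·Dx^2  (order 2).
h: a_k = -1, 0, 0, 2, 6, 16, …
ICs: h(0) = -1, h′(0) = 0.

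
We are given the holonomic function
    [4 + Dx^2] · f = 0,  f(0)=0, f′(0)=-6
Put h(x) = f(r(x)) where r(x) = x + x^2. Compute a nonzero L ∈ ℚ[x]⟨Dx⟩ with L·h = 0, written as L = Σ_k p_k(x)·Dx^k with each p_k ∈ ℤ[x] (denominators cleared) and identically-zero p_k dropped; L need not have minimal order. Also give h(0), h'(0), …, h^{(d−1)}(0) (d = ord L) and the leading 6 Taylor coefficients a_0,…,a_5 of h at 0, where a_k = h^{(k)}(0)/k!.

f: a_k = 0, -6, 0, 4, 0, -4/5, …
L₀ from L_f via x↦r, Dx↦r'^{-1}Dx.
L = (4 + 24·x + 48·x^2 + 32·x^3) - 2·Dx + (1 + 2·x)·Dx^2  (order 2).
h: a_k = 0, -6, -6, 4, 12, 56/5, …
ICs: h(0) = 0, h′(0) = -6.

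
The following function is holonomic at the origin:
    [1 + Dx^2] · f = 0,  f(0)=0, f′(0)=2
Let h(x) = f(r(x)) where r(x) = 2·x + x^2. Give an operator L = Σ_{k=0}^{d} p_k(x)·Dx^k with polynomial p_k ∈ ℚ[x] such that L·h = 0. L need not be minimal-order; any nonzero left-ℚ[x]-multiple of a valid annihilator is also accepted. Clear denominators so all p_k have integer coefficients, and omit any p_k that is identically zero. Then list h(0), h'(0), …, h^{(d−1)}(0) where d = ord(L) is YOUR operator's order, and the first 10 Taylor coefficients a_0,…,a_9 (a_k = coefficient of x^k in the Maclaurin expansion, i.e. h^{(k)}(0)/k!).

L = (4 + 12·x + 12·x^2 + 4·x^3) - Dx + (1 + x)·Dx^2  (order 2).
h: a_k = 0, 4, 2, -8/3, -4, -22/15, 1, 404/315, 22/45, -551/5670, …
ICs: h(0) = 0, h′(0) = 4.

f: a_k = 0, 2, 0, -1/3, 0, 1/60, 0, -1/2520, 0, 1/181440, …
h₀=f(r): pull back L_f along r ⇒ L₀.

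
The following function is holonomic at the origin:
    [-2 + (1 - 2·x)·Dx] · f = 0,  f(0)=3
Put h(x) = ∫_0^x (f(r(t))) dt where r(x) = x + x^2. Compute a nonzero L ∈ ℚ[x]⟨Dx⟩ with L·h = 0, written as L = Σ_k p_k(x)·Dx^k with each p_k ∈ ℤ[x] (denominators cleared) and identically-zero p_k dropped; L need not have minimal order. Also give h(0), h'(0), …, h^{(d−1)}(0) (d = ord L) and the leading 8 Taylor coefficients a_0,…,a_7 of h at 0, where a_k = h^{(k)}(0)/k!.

L = (2 + 4·x)·Dx + (-1 + 2·x + 2·x^2)·Dx^2  (order 2).
h: a_k = 0, 3, 3, 6, 12, 132/5, 60, 984/7, …
ICs: h(0) = 0, h′(0) = 3.

f: a_k = 3, 6, 12, 24, 48, 96, 192, 384, …
Change of var in L_f (x↦r) gives L₀.
Integrate: L := L₀·Dx.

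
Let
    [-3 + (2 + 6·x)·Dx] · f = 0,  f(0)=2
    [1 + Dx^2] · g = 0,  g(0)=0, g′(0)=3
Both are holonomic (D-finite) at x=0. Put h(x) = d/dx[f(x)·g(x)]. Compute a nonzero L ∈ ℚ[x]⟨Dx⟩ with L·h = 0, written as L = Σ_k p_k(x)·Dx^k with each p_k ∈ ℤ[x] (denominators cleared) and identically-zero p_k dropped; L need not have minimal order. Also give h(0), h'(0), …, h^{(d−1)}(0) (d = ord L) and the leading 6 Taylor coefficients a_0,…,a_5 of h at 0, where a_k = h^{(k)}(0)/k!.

f: a_k = 2, 3, -9/4, 27/8, -405/64, 1701/128, …
g: a_k = 0, 3, 0, -1/2, 0, 1/40, …
f·g: L₀ = L_f ⊗_s L_g, ord ≤ 1·2.
h=h₀': d/dx-closure on L₀ ⇒ L.
L = (133 + 2352·x + 4104·x^2 + 1728·x^3 + 1296·x^4) + (276 + 540·x - 1296·x^2 - 1296·x^3)·Dx + (124 + 840·x + 1836·x^2 + 1728·x^3 + 1296·x^4)·Dx^2  (order 2).
h: a_k = 6, 18, -93/4, 69/2, -5699/64, 73449/320, …
ICs: h(0) = 6, h′(0) = 18.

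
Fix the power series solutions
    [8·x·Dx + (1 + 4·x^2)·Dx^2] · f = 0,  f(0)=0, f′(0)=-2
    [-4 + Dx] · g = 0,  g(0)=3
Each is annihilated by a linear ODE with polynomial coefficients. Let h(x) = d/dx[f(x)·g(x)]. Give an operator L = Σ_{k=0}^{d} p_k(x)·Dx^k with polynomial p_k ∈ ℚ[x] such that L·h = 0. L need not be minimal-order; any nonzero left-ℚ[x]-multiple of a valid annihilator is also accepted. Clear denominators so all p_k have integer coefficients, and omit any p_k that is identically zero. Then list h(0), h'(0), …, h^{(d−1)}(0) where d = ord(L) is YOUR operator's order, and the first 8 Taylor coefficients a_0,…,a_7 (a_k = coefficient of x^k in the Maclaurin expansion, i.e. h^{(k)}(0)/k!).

L = (8 - 64·x + 224·x^2 - 256·x^3 + 256·x^4) + (-6 + 24·x - 88·x^2 + 96·x^3 - 128·x^4)·Dx + (1 - 2·x + 8·x^2 - 8·x^3 + 16·x^4)·Dx^2  (order 2).
h: a_k = -6, -48, -120, -128, -96, -256, -1664/5, 53248/105, …
ICs: h(0) = -6, h′(0) = -48.

f: a_k = 0, -2, 0, 8/3, 0, -32/5, 0, 128/7, …
g: a_k = 3, 12, 24, 32, 32, 128/5, 256/15, 1024/105, …
Product ⇒ symmetric product L₀, ord ≤ 2.
Differentiate: ansatz ord ≤ ord L₀ ⇒ L.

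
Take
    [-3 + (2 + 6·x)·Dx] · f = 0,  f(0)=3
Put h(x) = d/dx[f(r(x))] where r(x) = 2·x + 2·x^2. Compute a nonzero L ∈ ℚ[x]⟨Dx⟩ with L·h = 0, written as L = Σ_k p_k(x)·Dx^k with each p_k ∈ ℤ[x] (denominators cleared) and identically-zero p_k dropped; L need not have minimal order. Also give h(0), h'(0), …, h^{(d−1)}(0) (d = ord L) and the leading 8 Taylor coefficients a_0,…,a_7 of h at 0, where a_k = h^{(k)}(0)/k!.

f: a_k = 3, 9/2, -27/8, 81/16, -1215/128, 5103/256, -45927/1024, 216513/2048, …
Change of var in L_f (x↦r) gives L₀.
Differentiate: ansatz ord ≤ ord L₀ ⇒ L.
L = -1 + (-1 - 8·x - 18·x^2 - 12·x^3)·Dx  (order 1).
h: a_k = 9, -9, 81/2, -351/2, 6075/8, -26487/8, 233037/16, -1033479/16, …
ICs: h(0) = 9.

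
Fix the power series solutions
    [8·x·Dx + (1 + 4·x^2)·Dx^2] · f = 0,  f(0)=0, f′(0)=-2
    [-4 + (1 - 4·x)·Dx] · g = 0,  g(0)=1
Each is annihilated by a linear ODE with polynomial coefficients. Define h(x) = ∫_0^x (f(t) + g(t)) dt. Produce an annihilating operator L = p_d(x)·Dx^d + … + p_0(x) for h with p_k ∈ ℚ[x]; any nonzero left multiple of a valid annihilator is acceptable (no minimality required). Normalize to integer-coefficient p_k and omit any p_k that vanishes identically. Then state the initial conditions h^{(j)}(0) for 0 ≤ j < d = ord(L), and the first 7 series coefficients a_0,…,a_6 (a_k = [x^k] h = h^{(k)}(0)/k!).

L = (8 - 128·x - 96·x^2)·Dx^2 + (-13 + 8·x - 100·x^2 - 96·x^3)·Dx^3 + (1 - 3·x - 12·x^3 - 16·x^4)·Dx^4  (order 4).
h: a_k = 0, 1, 1, 16/3, 50/3, 256/5, 848/5, …
ICs: h(0) = 0, h′(0) = 1, h′′(0) = 2, h′′′(0) = 32.

f: a_k = 0, -2, 0, 8/3, 0, -32/5, 0, …
g: a_k = 1, 4, 16, 64, 256, 1024, 4096, …
L₀ := lclm(L_f,L_g); ord L₀ ≤ 2+1.
∫: right-multiply L₀ by Dx.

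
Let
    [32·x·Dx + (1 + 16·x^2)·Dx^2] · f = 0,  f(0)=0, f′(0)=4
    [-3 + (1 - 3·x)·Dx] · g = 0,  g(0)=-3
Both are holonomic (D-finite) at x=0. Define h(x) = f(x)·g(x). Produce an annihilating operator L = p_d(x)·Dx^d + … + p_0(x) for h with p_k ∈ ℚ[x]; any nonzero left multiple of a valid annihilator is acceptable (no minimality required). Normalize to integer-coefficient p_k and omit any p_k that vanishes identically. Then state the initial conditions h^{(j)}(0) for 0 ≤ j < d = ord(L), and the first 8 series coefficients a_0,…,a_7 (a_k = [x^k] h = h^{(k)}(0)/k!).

f: a_k = 0, 4, 0, -64/3, 0, 1024/5, 0, -16384/7, …
g: a_k = -3, -9, -27, -81, -243, -729, -2187, -6561, …
Sym-product of L_f,L_g gives L₀ (≤ ord 2).
L = 96·x + (6 - 32·x + 192·x^2)·Dx + (-1 + 3·x - 16·x^2 + 48·x^3)·Dx^2  (order 2).
h: a_k = 0, -12, -36, -44, -132, -5052/5, -15156/5, -72516/35, …
ICs: h(0) = 0, h′(0) = -12.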